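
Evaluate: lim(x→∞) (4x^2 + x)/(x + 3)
This is an ∞/∞ indeterminate form.

Apply L'Hôpital's rule: differentiate numerator and denominator separately.
  f(x) = 4·x^2 + x   ⇒   f'(x) = 8·x + 1
  g(x) = x + 3   ⇒   g'(x) = 1
  lim(x→∞) f'(x)/g'(x) = lim(x→∞) (8·x + 1)/(1)
  = ∞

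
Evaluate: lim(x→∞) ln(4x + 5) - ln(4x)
This is an ∞-∞ indeterminate form.

Combine fractions or rationalize to convert ∞-∞ to 0/0 form:
  lim(x→∞) ln(4x + 5) - ln(4x) = 0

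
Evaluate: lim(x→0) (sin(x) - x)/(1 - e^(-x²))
This is a 0/0 indeterminate form.

Apply L'Hôpital's rule: differentiate numerator and denominator separately.
  f(x) = -x + sin(x)   ⇒   f'(x) = cos(x) - 1
  g(x) = 1 - e^(-x^2)   ⇒   g'(x) = 2·x·e^(-x^2)
  lim(x→0) f'(x)/g'(x) = lim(x→0) (cos(x) - 1)/(2·x·e^(-x^2))
  = 0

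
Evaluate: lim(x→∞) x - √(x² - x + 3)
This is an ∞-∞ indeterminate form.

Combine fractions or rationalize to convert ∞-∞ to 0/0 form:
  lim(x→∞) x - √(x² - x + 3) = 1/2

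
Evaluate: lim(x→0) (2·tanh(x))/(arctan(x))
This is a 0/0 indeterminate form.

Apply L'Hôpital's rule: differentiate numerator and denominator separately.
  f(x) = 2·tanh(x)   ⇒   f'(x) = 2 - 2·tanh(x)^2
  g(x) = atan(x)   ⇒   g'(x) = 1/(x^2 + 1)
  lim(x→0) f'(x)/g'(x) = lim(x→0) (2 - 2·tanh(x)^2)/(1/(x^2 + 1))
  = 2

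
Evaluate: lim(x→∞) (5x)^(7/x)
This is an exponential indeterminate form.

For exponential indeterminate forms, take the natural log:
  Let L = lim(x→∞) (5x)^(7/x)
  Then ln(L) = lim(x→∞) [exponent × ln(base)]
  Evaluate using L'Hôpital or standard limits, then exponentiate.
  L = 1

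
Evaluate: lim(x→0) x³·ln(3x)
This is a 0·∞ indeterminate form.

Rewrite 0·∞ as a quotient (0/0 or ∞/∞ form), then apply L'Hôpital's rule:
  lim(x→0) x³·ln(3x) = 0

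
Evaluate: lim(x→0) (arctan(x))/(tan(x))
This is a 0/0 indeterminate form.

Apply L'Hôpital's rule: differentiate numerator and denominator separately.
  f(x) = atan(x)   ⇒   f'(x) = 1/(x^2 + 1)
  g(x) = tan(x)   ⇒   g'(x) = tan(x)^2 + 1
  lim(x→0) f'(x)/g'(x) = lim(x→0) (1/(x^2 + 1))/(tan(x)^2 + 1)
  = 1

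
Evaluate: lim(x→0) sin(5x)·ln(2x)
This is a 0·∞ indeterminate form.

Rewrite 0·∞ as a quotient (0/0 or ∞/∞ form), then apply L'Hôpital's rule:
  lim(x→0) sin(5x)·ln(2x) = 0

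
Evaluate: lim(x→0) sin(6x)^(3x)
This is an exponential indeterminate form.

For exponential indeterminate forms, take the natural log:
  Let L = lim(x→0) sin(6x)^(3x)
  Then ln(L) = lim(x→0) [exponent × ln(base)]
  Evaluate using L'Hôpital or standard limits, then exponentiate.
  L = 1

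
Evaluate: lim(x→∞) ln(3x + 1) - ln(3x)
This is an ∞-∞ indeterminate form.

Combine fractions or rationalize to convert ∞-∞ to 0/0 form:
  lim(x→∞) ln(3x + 1) - ln(3x) = 0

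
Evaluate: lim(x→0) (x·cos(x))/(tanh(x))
This is a 0/0 indeterminate form.

Apply L'Hôpital's rule: differentiate numerator and denominator separately.
  f(x) = x·cos(x)   ⇒   f'(x) = -x·sin(x) + cos(x)
  g(x) = tanh(x)   ⇒   g'(x) = 1 - tanh(x)^2
  lim(x→0) f'(x)/g'(x) = lim(x→0) (-x·sin(x) + cos(x))/(1 - tanh(x)^2)
  = 1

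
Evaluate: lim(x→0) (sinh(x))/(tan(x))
This is a 0/0 indeterminate form.

Apply L'Hôpital's rule: differentiate numerator and denominator separately.
  f(x) = sinh(x)   ⇒   f'(x) = cosh(x)
  g(x) = tan(x)   ⇒   g'(x) = tan(x)^2 + 1
  lim(x→0) f'(x)/g'(x) = lim(x→0) (cosh(x))/(tan(x)^2 + 1)
  = 1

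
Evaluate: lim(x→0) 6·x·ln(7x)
This is a 0·∞ indeterminate form.

Rewrite 0·∞ as a quotient (0/0 or ∞/∞ form), then apply L'Hôpital's rule:
  lim(x→0) 6·x·ln(7x) = 0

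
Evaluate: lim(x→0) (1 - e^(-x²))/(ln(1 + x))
This is a 0/0 indeterminate form.

Apply L'Hôpital's rule: differentiate numerator and denominator separately.
  f(x) = 1 - e^(-x^2)   ⇒   f'(x) = 2·x·e^(-x^2)
  g(x) = ln(x + 1)   ⇒   g'(x) = 1/(x + 1)
  lim(x→0) f'(x)/g'(x) = lim(x→0) (2·x·e^(-x^2))/(1/(x + 1))
  = 0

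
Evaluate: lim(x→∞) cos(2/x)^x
This is an exponential indeterminate form.

For exponential indeterminate forms, take the natural log:
  Let L = lim(x→∞) cos(2/x)^x
  Then ln(L) = lim(x→∞) [exponent × ln(base)]
  Evaluate using L'Hôpital or standard limits, then exponentiate.
  L = 1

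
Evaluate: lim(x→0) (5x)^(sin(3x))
This is an exponential indeterminate form.

For exponential indeterminate forms, take the natural log:
  Let L = lim(x→0) (5x)^(sin(3x))
  Then ln(L) = lim(x→0) [exponent × ln(base)]
  Evaluate using L'Hôpital or standard limits, then exponentiate.
  L = 1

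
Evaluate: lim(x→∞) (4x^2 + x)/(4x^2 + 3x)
This is an ∞/∞ indeterminate form.

Apply L'Hôpital's rule: differentiate numerator and denominator separately.
  f(x) = 4·x^2 + x   ⇒   f'(x) = 8·x + 1
  g(x) = 4·x^2 + 3·x   ⇒   g'(x) = 8·x + 3
  lim(x→∞) f'(x)/g'(x) = lim(x→∞) (8·x + 1)/(8·x + 3)
  = 1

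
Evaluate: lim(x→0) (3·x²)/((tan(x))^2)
This is a 0/0 indeterminate form.

Apply L'Hôpital's rule: differentiate numerator and denominator separately.
  f(x) = 3·x^2   ⇒   f'(x) = 6·x
  g(x) = tan(x)^2   ⇒   g'(x) = (2·tan(x)^2 + 2)·tan(x)
  lim(x→0) f'(x)/g'(x) = lim(x→0) (6·x)/((2·tan(x)^2 + 2)·tan(x))
  = 3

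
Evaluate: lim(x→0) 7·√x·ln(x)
This is a 0·∞ indeterminate form.

Rewrite 0·∞ as a quotient (0/0 or ∞/∞ form), then apply L'Hôpital's rule:
  lim(x→0) 7·√x·ln(x) = 0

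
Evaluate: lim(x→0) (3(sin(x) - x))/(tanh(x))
This is a 0/0 indeterminate form.

Apply L'Hôpital's rule: differentiate numerator and denominator separately.
  f(x) = -3·x + 3·sin(x)   ⇒   f'(x) = 3·cos(x) - 3
  g(x) = tanh(x)   ⇒   g'(x) = 1 - tanh(x)^2
  lim(x→0) f'(x)/g'(x) = lim(x→0) (3·cos(x) - 3)/(1 - tanh(x)^2)
  = 0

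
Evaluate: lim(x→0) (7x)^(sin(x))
This is an exponential indeterminate form.

For exponential indeterminate forms, take the natural log:
  Let L = lim(x→0) (7x)^(sin(x))
  Then ln(L) = lim(x→0) [exponent × ln(base)]
  Evaluate using L'Hôpital or standard limits, then exponentiate.
  L = 1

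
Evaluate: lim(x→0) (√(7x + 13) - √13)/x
This is a standard limit.

Factor or rationalize the expression:
  lim(x→0) (√(7x + 13) - √13)/x = 7·sqrt(13)/26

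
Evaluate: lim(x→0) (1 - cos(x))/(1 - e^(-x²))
This is a 0/0 indeterminate form.

Apply L'Hôpital's rule: differentiate numerator and denominator separately.
  f(x) = 1 - cos(x)   ⇒   f'(x) = sin(x)
  g(x) = 1 - e^(-x^2)   ⇒   g'(x) = 2·x·e^(-x^2)
  lim(x→0) f'(x)/g'(x) = lim(x→0) (sin(x))/(2·x·e^(-x^2))
  = 1/2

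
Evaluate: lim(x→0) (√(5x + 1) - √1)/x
This is a standard limit.

Factor or rationalize the expression:
  lim(x→0) (√(5x + 1) - √1)/x = 5/2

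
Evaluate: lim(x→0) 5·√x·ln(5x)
This is a 0·∞ indeterminate form.

Rewrite 0·∞ as a quotient (0/0 or ∞/∞ form), then apply L'Hôpital's rule:
  lim(x→0) 5·√x·ln(5x) = 0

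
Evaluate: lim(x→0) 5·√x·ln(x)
This is a 0·∞ indeterminate form.

Rewrite 0·∞ as a quotient (0/0 or ∞/∞ form), then apply L'Hôpital's rule:
  lim(x→0) 5·√x·ln(x) = 0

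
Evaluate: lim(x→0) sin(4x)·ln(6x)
This is a 0·∞ indeterminate form.

Rewrite 0·∞ as a quotient (0/0 or ∞/∞ form), then apply L'Hôpital's rule:
  lim(x→0) sin(4x)·ln(6x) = 0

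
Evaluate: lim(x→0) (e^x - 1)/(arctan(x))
This is a 0/0 indeterminate form.

Apply L'Hôpital's rule: differentiate numerator and denominator separately.
  f(x) = e^(x) - 1   ⇒   f'(x) = e^(x)
  g(x) = atan(x)   ⇒   g'(x) = 1/(x^2 + 1)
  lim(x→0) f'(x)/g'(x) = lim(x→0) (e^(x))/(1/(x^2 + 1))
  = 1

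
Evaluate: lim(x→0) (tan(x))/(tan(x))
This is a 0/0 indeterminate form.

Apply L'Hôpital's rule: differentiate numerator and denominator separately.
  f(x) = tan(x)   ⇒   f'(x) = tan(x)^2 + 1
  g(x) = tan(x)   ⇒   g'(x) = tan(x)^2 + 1
  lim(x→0) f'(x)/g'(x) = lim(x→0) (tan(x)^2 + 1)/(tan(x)^2 + 1)
  = 1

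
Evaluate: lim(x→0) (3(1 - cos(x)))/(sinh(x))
This is a 0/0 indeterminate form.

Apply L'Hôpital's rule: differentiate numerator and denominator separately.
  f(x) = 3 - 3·cos(x)   ⇒   f'(x) = 3·sin(x)
  g(x) = sinh(x)   ⇒   g'(x) = cosh(x)
  lim(x→0) f'(x)/g'(x) = lim(x→0) (3·sin(x))/(cosh(x))
  = 0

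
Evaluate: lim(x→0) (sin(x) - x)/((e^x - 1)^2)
This is a 0/0 indeterminate form.

Apply L'Hôpital's rule: differentiate numerator and denominator separately.
  f(x) = -x + sin(x)   ⇒   f'(x) = cos(x) - 1
  g(x) = (e^(x) - 1)^2   ⇒   g'(x) = 2·(e^(x) - 1)·e^(x)
  lim(x→0) f'(x)/g'(x) = lim(x→0) (cos(x) - 1)/(2·(e^(x) - 1)·e^(x))
  = 0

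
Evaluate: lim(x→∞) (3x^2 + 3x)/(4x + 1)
This is an ∞/∞ indeterminate form.

Apply L'Hôpital's rule: differentiate numerator and denominator separately.
  f(x) = 3·x^2 + 3·x   ⇒   f'(x) = 6·x + 3
  g(x) = 4·x + 1   ⇒   g'(x) = 4
  lim(x→∞) f'(x)/g'(x) = lim(x→∞) (6·x + 3)/(4)
  = ∞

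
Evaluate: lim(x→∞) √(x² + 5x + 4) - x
This is an ∞-∞ indeterminate form.

Combine fractions or rationalize to convert ∞-∞ to 0/0 form:
  lim(x→∞) √(x² + 5x + 4) - x = 5/2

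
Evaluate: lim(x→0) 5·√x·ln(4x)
This is a 0·∞ indeterminate form.

Rewrite 0·∞ as a quotient (0/0 or ∞/∞ form), then apply L'Hôpital's rule:
  lim(x→0) 5·√x·ln(4x) = 0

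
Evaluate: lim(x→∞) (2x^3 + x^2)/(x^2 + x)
This is an ∞/∞ indeterminate form.

Apply L'Hôpital's rule: differentiate numerator and denominator separately.
  f(x) = 2·x^3 + x^2   ⇒   f'(x) = 6·x^2 + 2·x
  g(x) = x^2 + x   ⇒   g'(x) = 2·x + 1
  lim(x→∞) f'(x)/g'(x) = lim(x→∞) (6·x^2 + 2·x)/(2·x + 1)
  = ∞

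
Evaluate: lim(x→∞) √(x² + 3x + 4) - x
This is an ∞-∞ indeterminate form.

Combine fractions or rationalize to convert ∞-∞ to 0/0 form:
  lim(x→∞) √(x² + 3x + 4) - x = 3/2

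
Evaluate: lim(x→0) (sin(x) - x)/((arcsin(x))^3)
This is a 0/0 indeterminate form.

Apply L'Hôpital's rule: differentiate numerator and denominator separately.
  f(x) = -x + sin(x)   ⇒   f'(x) = cos(x) - 1
  g(x) = asin(x)^3   ⇒   g'(x) = 3·asin(x)^2/sqrt(1 - x^2)
  lim(x→0) f'(x)/g'(x) = lim(x→0) (cos(x) - 1)/(3·asin(x)^2/sqrt(1 - x^2))
  = -1/6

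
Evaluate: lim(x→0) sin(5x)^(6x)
This is an exponential indeterminate form.

For exponential indeterminate forms, take the natural log:
  Let L = lim(x→0) sin(5x)^(6x)
  Then ln(L) = lim(x→0) [exponent × ln(base)]
  Evaluate using L'Hôpital or standard limits, then exponentiate.
  L = 1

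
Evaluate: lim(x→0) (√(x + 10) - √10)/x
This is a standard limit.

Factor or rationalize the expression:
  lim(x→0) (√(x + 10) - √10)/x = sqrt(10)/20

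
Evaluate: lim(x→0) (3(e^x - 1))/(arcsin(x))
This is a 0/0 indeterminate form.

Apply L'Hôpital's rule: differentiate numerator and denominator separately.
  f(x) = 3·e^(x) - 3   ⇒   f'(x) = 3·e^(x)
  g(x) = asin(x)   ⇒   g'(x) = 1/sqrt(1 - x^2)
  lim(x→0) f'(x)/g'(x) = lim(x→0) (3·e^(x))/(1/sqrt(1 - x^2))
  = 3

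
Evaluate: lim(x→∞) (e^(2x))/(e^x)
This is an ∞/∞ indeterminate form.

Apply L'Hôpital's rule: differentiate numerator and denominator separately.
  f(x) = e^(2·x)   ⇒   f'(x) = 2·e^(2·x)
  g(x) = e^(x)   ⇒   g'(x) = e^(x)
  lim(x→∞) f'(x)/g'(x) = lim(x→∞) (2·e^(2·x))/(e^(x))
  = ∞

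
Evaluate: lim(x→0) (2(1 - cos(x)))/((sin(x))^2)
This is a 0/0 indeterminate form.

Apply L'Hôpital's rule: differentiate numerator and denominator separately.
  f(x) = 2 - 2·cos(x)   ⇒   f'(x) = 2·sin(x)
  g(x) = sin(x)^2   ⇒   g'(x) = 2·sin(x)·cos(x)
  lim(x→0) f'(x)/g'(x) = lim(x→0) (2·sin(x))/(2·sin(x)·cos(x))
  = 1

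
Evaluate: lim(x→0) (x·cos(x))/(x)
This is a 0/0 indeterminate form.

Apply L'Hôpital's rule: differentiate numerator and denominator separately.
  f(x) = x·cos(x)   ⇒   f'(x) = -x·sin(x) + cos(x)
  g(x) = x   ⇒   g'(x) = 1
  lim(x→0) f'(x)/g'(x) = lim(x→0) (-x·sin(x) + cos(x))/(1)
  = 1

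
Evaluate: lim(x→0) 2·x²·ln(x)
This is a 0·∞ indeterminate form.

Rewrite 0·∞ as a quotient (0/0 or ∞/∞ form), then apply L'Hôpital's rule:
  lim(x→0) 2·x²·ln(x) = 0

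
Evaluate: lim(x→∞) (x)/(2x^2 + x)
This is an ∞/∞ indeterminate form.

Apply L'Hôpital's rule: differentiate numerator and denominator separately.
  f(x) = x   ⇒   f'(x) = 1
  g(x) = 2·x^2 + x   ⇒   g'(x) = 4·x + 1
  lim(x→∞) f'(x)/g'(x) = lim(x→∞) (1)/(4·x + 1)
  = 0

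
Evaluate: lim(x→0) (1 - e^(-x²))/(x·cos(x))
This is a 0/0 indeterminate form.

Apply L'Hôpital's rule: differentiate numerator and denominator separately.
  f(x) = 1 - e^(-x^2)   ⇒   f'(x) = 2·x·e^(-x^2)
  g(x) = x·cos(x)   ⇒   g'(x) = -x·sin(x) + cos(x)
  lim(x→0) f'(x)/g'(x) = lim(x→0) (2·x·e^(-x^2))/(-x·sin(x) + cos(x))
  = 0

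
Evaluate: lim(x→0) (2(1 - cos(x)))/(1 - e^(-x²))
This is a 0/0 indeterminate form.

Apply L'Hôpital's rule: differentiate numerator and denominator separately.
  f(x) = 2 - 2·cos(x)   ⇒   f'(x) = 2·sin(x)
  g(x) = 1 - e^(-x^2)   ⇒   g'(x) = 2·x·e^(-x^2)
  lim(x→0) f'(x)/g'(x) = lim(x→0) (2·sin(x))/(2·x·e^(-x^2))
  = 1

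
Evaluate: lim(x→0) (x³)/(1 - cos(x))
This is a 0/0 indeterminate form.

Apply L'Hôpital's rule: differentiate numerator and denominator separately.
  f(x) = x^3   ⇒   f'(x) = 3·x^2
  g(x) = 1 - cos(x)   ⇒   g'(x) = sin(x)
  lim(x→0) f'(x)/g'(x) = lim(x→0) (3·x^2)/(sin(x))
  = 0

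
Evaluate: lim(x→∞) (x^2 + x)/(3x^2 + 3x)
This is an ∞/∞ indeterminate form.

Apply L'Hôpital's rule: differentiate numerator and denominator separately.
  f(x) = x^2 + x   ⇒   f'(x) = 2·x + 1
  g(x) = 3·x^2 + 3·x   ⇒   g'(x) = 6·x + 3
  lim(x→∞) f'(x)/g'(x) = lim(x→∞) (2·x + 1)/(6·x + 3)
  = 1/3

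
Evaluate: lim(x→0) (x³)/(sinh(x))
This is a 0/0 indeterminate form.

Apply L'Hôpital's rule: differentiate numerator and denominator separately.
  f(x) = x^3   ⇒   f'(x) = 3·x^2
  g(x) = sinh(x)   ⇒   g'(x) = cosh(x)
  lim(x→0) f'(x)/g'(x) = lim(x→0) (3·x^2)/(cosh(x))
  = 0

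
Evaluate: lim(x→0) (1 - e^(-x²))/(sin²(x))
This is a 0/0 indeterminate form.

Apply L'Hôpital's rule: differentiate numerator and denominator separately.
  f(x) = 1 - e^(-x^2)   ⇒   f'(x) = 2·x·e^(-x^2)
  g(x) = sin(x)^2   ⇒   g'(x) = 2·sin(x)·cos(x)
  lim(x→0) f'(x)/g'(x) = lim(x→0) (2·x·e^(-x^2))/(2·sin(x)·cos(x))
  = 1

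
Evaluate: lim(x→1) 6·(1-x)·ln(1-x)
This is a 0·∞ indeterminate form.

Rewrite 0·∞ as a quotient (0/0 or ∞/∞ form), then apply L'Hôpital's rule:
  lim(x→1) 6·(1-x)·ln(1-x) = 0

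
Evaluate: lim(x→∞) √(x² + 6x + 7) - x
This is an ∞-∞ indeterminate form.

Combine fractions or rationalize to convert ∞-∞ to 0/0 form:
  lim(x→∞) √(x² + 6x + 7) - x = 3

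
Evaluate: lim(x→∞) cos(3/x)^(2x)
This is an exponential indeterminate form.

For exponential indeterminate forms, take the natural log:
  Let L = lim(x→∞) cos(3/x)^(2x)
  Then ln(L) = lim(x→∞) [exponent × ln(base)]
  Evaluate using L'Hôpital or standard limits, then exponentiate.
  L = 1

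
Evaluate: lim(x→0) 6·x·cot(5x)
This is a 0·∞ indeterminate form.

Rewrite 0·∞ as a quotient (0/0 or ∞/∞ form), then apply L'Hôpital's rule:
  lim(x→0) 6·x·cot(5x) = 6/5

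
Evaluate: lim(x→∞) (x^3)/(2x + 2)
This is an ∞/∞ indeterminate form.

Apply L'Hôpital's rule: differentiate numerator and denominator separately.
  f(x) = x^3   ⇒   f'(x) = 3·x^2
  g(x) = 2·x + 2   ⇒   g'(x) = 2
  lim(x→∞) f'(x)/g'(x) = lim(x→∞) (3·x^2)/(2)
  = ∞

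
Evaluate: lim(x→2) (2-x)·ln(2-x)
This is a 0·∞ indeterminate form.

Rewrite 0·∞ as a quotient (0/0 or ∞/∞ form), then apply L'Hôpital's rule:
  lim(x→2) (2-x)·ln(2-x) = 0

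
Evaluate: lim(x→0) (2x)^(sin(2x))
This is an exponential indeterminate form.

For exponential indeterminate forms, take the natural log:
  Let L = lim(x→0) (2x)^(sin(2x))
  Then ln(L) = lim(x→0) [exponent × ln(base)]
  Evaluate using L'Hôpital or standard limits, then exponentiate.
  L = 1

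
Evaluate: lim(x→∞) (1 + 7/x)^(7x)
This is an exponential indeterminate form.

For exponential indeterminate forms, take the natural log:
  Let L = lim(x→∞) (1 + 7/x)^(7x)
  Then ln(L) = lim(x→∞) [exponent × ln(base)]
  Evaluate using L'Hôpital or standard limits, then exponentiate.
  L = e^(49)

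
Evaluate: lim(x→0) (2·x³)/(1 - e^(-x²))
This is a 0/0 indeterminate form.

Apply L'Hôpital's rule: differentiate numerator and denominator separately.
  f(x) = 2·x^3   ⇒   f'(x) = 6·x^2
  g(x) = 1 - e^(-x^2)   ⇒   g'(x) = 2·x·e^(-x^2)
  lim(x→0) f'(x)/g'(x) = lim(x→0) (6·x^2)/(2·x·e^(-x^2))
  = 0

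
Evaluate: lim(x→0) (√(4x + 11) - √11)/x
This is a standard limit.

Factor or rationalize the expression:
  lim(x→0) (√(4x + 11) - √11)/x = 2·sqrt(11)/11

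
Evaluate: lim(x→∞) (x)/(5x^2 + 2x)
This is an ∞/∞ indeterminate form.

Apply L'Hôpital's rule: differentiate numerator and denominator separately.
  f(x) = x   ⇒   f'(x) = 1
  g(x) = 5·x^2 + 2·x   ⇒   g'(x) = 10·x + 2
  lim(x→∞) f'(x)/g'(x) = lim(x→∞) (1)/(10·x + 2)
  = 0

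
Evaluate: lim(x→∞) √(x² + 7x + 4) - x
This is an ∞-∞ indeterminate form.

Combine fractions or rationalize to convert ∞-∞ to 0/0 form:
  lim(x→∞) √(x² + 7x + 4) - x = 7/2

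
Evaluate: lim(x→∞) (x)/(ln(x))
This is an ∞/∞ indeterminate form.

Apply L'Hôpital's rule: differentiate numerator and denominator separately.
  f(x) = x   ⇒   f'(x) = 1
  g(x) = ln(x)   ⇒   g'(x) = 1/x
  lim(x→∞) f'(x)/g'(x) = lim(x→∞) (1)/(1/x)
  = ∞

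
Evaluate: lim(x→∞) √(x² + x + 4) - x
This is an ∞-∞ indeterminate form.

Combine fractions or rationalize to convert ∞-∞ to 0/0 form:
  lim(x→∞) √(x² + x + 4) - x = 1/2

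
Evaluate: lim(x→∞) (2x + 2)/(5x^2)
This is an ∞/∞ indeterminate form.

Apply L'Hôpital's rule: differentiate numerator and denominator separately.
  f(x) = 2·x + 2   ⇒   f'(x) = 2
  g(x) = 5·x^2   ⇒   g'(x) = 10·x
  lim(x→∞) f'(x)/g'(x) = lim(x→∞) (2)/(10·x)
  = 0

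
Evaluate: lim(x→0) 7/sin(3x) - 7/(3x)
This is an ∞-∞ indeterminate form.

Combine fractions or rationalize to convert ∞-∞ to 0/0 form:
  lim(x→0) 7/sin(3x) - 7/(3x) = 0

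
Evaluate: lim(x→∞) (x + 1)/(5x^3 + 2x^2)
This is an ∞/∞ indeterminate form.

Apply L'Hôpital's rule: differentiate numerator and denominator separately.
  f(x) = x + 1   ⇒   f'(x) = 1
  g(x) = 5·x^3 + 2·x^2   ⇒   g'(x) = 15·x^2 + 4·x
  lim(x→∞) f'(x)/g'(x) = lim(x→∞) (1)/(15·x^2 + 4·x)
  = 0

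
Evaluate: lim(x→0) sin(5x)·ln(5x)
This is a 0·∞ indeterminate form.

Rewrite 0·∞ as a quotient (0/0 or ∞/∞ form), then apply L'Hôpital's rule:
  lim(x→0) sin(5x)·ln(5x) = 0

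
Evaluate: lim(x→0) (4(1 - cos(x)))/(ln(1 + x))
This is a 0/0 indeterminate form.

Apply L'Hôpital's rule: differentiate numerator and denominator separately.
  f(x) = 4 - 4·cos(x)   ⇒   f'(x) = 4·sin(x)
  g(x) = ln(x + 1)   ⇒   g'(x) = 1/(x + 1)
  lim(x→0) f'(x)/g'(x) = lim(x→0) (4·sin(x))/(1/(x + 1))
  = 0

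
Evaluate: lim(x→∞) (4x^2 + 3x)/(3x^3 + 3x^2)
This is an ∞/∞ indeterminate form.

Apply L'Hôpital's rule: differentiate numerator and denominator separately.
  f(x) = 4·x^2 + 3·x   ⇒   f'(x) = 8·x + 3
  g(x) = 3·x^3 + 3·x^2   ⇒   g'(x) = 9·x^2 + 6·x
  lim(x→∞) f'(x)/g'(x) = lim(x→∞) (8·x + 3)/(9·x^2 + 6·x)
  = 0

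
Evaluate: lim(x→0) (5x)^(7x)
This is an exponential indeterminate form.

For exponential indeterminate forms, take the natural log:
  Let L = lim(x→0) (5x)^(7x)
  Then ln(L) = lim(x→0) [exponent × ln(base)]
  Evaluate using L'Hôpital or standard limits, then exponentiate.
  L = 1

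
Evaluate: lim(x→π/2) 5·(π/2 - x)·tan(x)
This is a 0·∞ indeterminate form.

Rewrite 0·∞ as a quotient (0/0 or ∞/∞ form), then apply L'Hôpital's rule:
  lim(x→π/2) 5·(π/2 - x)·tan(x) = 5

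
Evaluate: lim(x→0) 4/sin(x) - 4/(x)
This is an ∞-∞ indeterminate form.

Combine fractions or rationalize to convert ∞-∞ to 0/0 form:
  lim(x→0) 4/sin(x) - 4/(x) = 0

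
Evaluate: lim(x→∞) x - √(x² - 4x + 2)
This is an ∞-∞ indeterminate form.

Combine fractions or rationalize to convert ∞-∞ to 0/0 form:
  lim(x→∞) x - √(x² - 4x + 2) = 2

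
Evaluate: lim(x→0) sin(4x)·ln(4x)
This is a 0·∞ indeterminate form.

Rewrite 0·∞ as a quotient (0/0 or ∞/∞ form), then apply L'Hôpital's rule:
  lim(x→0) sin(4x)·ln(4x) = 0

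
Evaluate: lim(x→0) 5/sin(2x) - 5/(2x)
This is an ∞-∞ indeterminate form.

Combine fractions or rationalize to convert ∞-∞ to 0/0 form:
  lim(x→0) 5/sin(2x) - 5/(2x) = 0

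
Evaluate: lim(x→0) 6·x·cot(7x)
This is a 0·∞ indeterminate form.

Rewrite 0·∞ as a quotient (0/0 or ∞/∞ form), then apply L'Hôpital's rule:
  lim(x→0) 6·x·cot(7x) = 6/7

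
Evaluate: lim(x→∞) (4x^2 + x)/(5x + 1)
This is an ∞/∞ indeterminate form.

Apply L'Hôpital's rule: differentiate numerator and denominator separately.
  f(x) = 4·x^2 + x   ⇒   f'(x) = 8·x + 1
  g(x) = 5·x + 1   ⇒   g'(x) = 5
  lim(x→∞) f'(x)/g'(x) = lim(x→∞) (8·x + 1)/(5)
  = ∞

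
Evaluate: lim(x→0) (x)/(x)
This is a 0/0 indeterminate form.

Apply L'Hôpital's rule: differentiate numerator and denominator separately.
  f(x) = x   ⇒   f'(x) = 1
  g(x) = x   ⇒   g'(x) = 1
  lim(x→0) f'(x)/g'(x) = lim(x→0) (1)/(1)
  = 1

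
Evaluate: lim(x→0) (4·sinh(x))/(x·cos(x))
This is a 0/0 indeterminate form.

Apply L'Hôpital's rule: differentiate numerator and denominator separately.
  f(x) = 4·sinh(x)   ⇒   f'(x) = 4·cosh(x)
  g(x) = x·cos(x)   ⇒   g'(x) = -x·sin(x) + cos(x)
  lim(x→0) f'(x)/g'(x) = lim(x→0) (4·cosh(x))/(-x·sin(x) + cos(x))
  = 4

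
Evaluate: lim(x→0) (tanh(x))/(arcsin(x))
This is a 0/0 indeterminate form.

Apply L'Hôpital's rule: differentiate numerator and denominator separately.
  f(x) = tanh(x)   ⇒   f'(x) = 1 - tanh(x)^2
  g(x) = asin(x)   ⇒   g'(x) = 1/sqrt(1 - x^2)
  lim(x→0) f'(x)/g'(x) = lim(x→0) (1 - tanh(x)^2)/(1/sqrt(1 - x^2))
  = 1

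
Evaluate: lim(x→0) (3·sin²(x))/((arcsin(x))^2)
This is a 0/0 indeterminate form.

Apply L'Hôpital's rule: differentiate numerator and denominator separately.
  f(x) = 3·sin(x)^2   ⇒   f'(x) = 6·sin(x)·cos(x)
  g(x) = asin(x)^2   ⇒   g'(x) = 2·asin(x)/sqrt(1 - x^2)
  lim(x→0) f'(x)/g'(x) = lim(x→0) (6·sin(x)·cos(x))/(2·asin(x)/sqrt(1 - x^2))
  = 3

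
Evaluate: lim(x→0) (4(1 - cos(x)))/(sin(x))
This is a 0/0 indeterminate form.

Apply L'Hôpital's rule: differentiate numerator and denominator separately.
  f(x) = 4 - 4·cos(x)   ⇒   f'(x) = 4·sin(x)
  g(x) = sin(x)   ⇒   g'(x) = cos(x)
  lim(x→0) f'(x)/g'(x) = lim(x→0) (4·sin(x))/(cos(x))
  = 0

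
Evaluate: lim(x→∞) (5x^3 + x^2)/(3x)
This is an ∞/∞ indeterminate form.

Apply L'Hôpital's rule: differentiate numerator and denominator separately.
  f(x) = 5·x^3 + x^2   ⇒   f'(x) = 15·x^2 + 2·x
  g(x) = 3·x   ⇒   g'(x) = 3
  lim(x→∞) f'(x)/g'(x) = lim(x→∞) (15·x^2 + 2·x)/(3)
  = ∞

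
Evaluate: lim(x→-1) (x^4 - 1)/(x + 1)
This is a standard limit.

Factor or rationalize the expression:
  lim(x→-1) (x^4 - 1)/(x + 1) = -4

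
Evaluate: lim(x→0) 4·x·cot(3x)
This is a 0·∞ indeterminate form.

Rewrite 0·∞ as a quotient (0/0 or ∞/∞ form), then apply L'Hôpital's rule:
  lim(x→0) 4·x·cot(3x) = 4/3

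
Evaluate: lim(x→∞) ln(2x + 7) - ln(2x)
This is an ∞-∞ indeterminate form.

Combine fractions or rationalize to convert ∞-∞ to 0/0 form:
  lim(x→∞) ln(2x + 7) - ln(2x) = 0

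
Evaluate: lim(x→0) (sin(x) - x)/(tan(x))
This is a 0/0 indeterminate form.

Apply L'Hôpital's rule: differentiate numerator and denominator separately.
  f(x) = -x + sin(x)   ⇒   f'(x) = cos(x) - 1
  g(x) = tan(x)   ⇒   g'(x) = tan(x)^2 + 1
  lim(x→0) f'(x)/g'(x) = lim(x→0) (cos(x) - 1)/(tan(x)^2 + 1)
  = 0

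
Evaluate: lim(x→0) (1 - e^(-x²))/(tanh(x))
This is a 0/0 indeterminate form.

Apply L'Hôpital's rule: differentiate numerator and denominator separately.
  f(x) = 1 - e^(-x^2)   ⇒   f'(x) = 2·x·e^(-x^2)
  g(x) = tanh(x)   ⇒   g'(x) = 1 - tanh(x)^2
  lim(x→0) f'(x)/g'(x) = lim(x→0) (2·x·e^(-x^2))/(1 - tanh(x)^2)
  = 0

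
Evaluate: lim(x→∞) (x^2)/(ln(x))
This is an ∞/∞ indeterminate form.

Apply L'Hôpital's rule: differentiate numerator and denominator separately.
  f(x) = x^2   ⇒   f'(x) = 2·x
  g(x) = ln(x)   ⇒   g'(x) = 1/x
  lim(x→∞) f'(x)/g'(x) = lim(x→∞) (2·x)/(1/x)
  = ∞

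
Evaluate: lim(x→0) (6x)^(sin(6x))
This is an exponential indeterminate form.

For exponential indeterminate forms, take the natural log:
  Let L = lim(x→0) (6x)^(sin(6x))
  Then ln(L) = lim(x→0) [exponent × ln(base)]
  Evaluate using L'Hôpital or standard limits, then exponentiate.
  L = 1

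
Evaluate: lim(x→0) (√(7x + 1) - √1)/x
This is a standard limit.

Factor or rationalize the expression:
  lim(x→0) (√(7x + 1) - √1)/x = 7/2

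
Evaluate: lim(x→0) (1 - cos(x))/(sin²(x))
This is a 0/0 indeterminate form.

Apply L'Hôpital's rule: differentiate numerator and denominator separately.
  f(x) = 1 - cos(x)   ⇒   f'(x) = sin(x)
  g(x) = sin(x)^2   ⇒   g'(x) = 2·sin(x)·cos(x)
  lim(x→0) f'(x)/g'(x) = lim(x→0) (sin(x))/(2·sin(x)·cos(x))
  = 1/2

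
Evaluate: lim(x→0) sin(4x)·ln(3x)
This is a 0·∞ indeterminate form.

Rewrite 0·∞ as a quotient (0/0 or ∞/∞ form), then apply L'Hôpital's rule:
  lim(x→0) sin(4x)·ln(3x) = 0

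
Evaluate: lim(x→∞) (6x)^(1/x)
This is an exponential indeterminate form.

For exponential indeterminate forms, take the natural log:
  Let L = lim(x→∞) (6x)^(1/x)
  Then ln(L) = lim(x→∞) [exponent × ln(base)]
  Evaluate using L'Hôpital or standard limits, then exponentiate.
  L = 1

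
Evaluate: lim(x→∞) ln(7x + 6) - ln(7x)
This is an ∞-∞ indeterminate form.

Combine fractions or rationalize to convert ∞-∞ to 0/0 form:
  lim(x→∞) ln(7x + 6) - ln(7x) = 0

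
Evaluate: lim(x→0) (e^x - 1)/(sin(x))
This is a 0/0 indeterminate form.

Apply L'Hôpital's rule: differentiate numerator and denominator separately.
  f(x) = e^(x) - 1   ⇒   f'(x) = e^(x)
  g(x) = sin(x)   ⇒   g'(x) = cos(x)
  lim(x→0) f'(x)/g'(x) = lim(x→0) (e^(x))/(cos(x))
  = 1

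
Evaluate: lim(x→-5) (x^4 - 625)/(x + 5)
This is a standard limit.

Factor or rationalize the expression:
  lim(x→-5) (x^4 - 625)/(x + 5) = -500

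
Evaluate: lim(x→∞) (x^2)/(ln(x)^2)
This is an ∞/∞ indeterminate form.

Apply L'Hôpital's rule: differentiate numerator and denominator separately.
  f(x) = x^2   ⇒   f'(x) = 2·x
  g(x) = ln(x)^2   ⇒   g'(x) = 2·ln(x)/x
  lim(x→∞) f'(x)/g'(x) = lim(x→∞) (2·x)/(2·ln(x)/x)
  = ∞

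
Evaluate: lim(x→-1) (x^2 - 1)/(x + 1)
This is a standard limit.

Factor or rationalize the expression:
  lim(x→-1) (x^2 - 1)/(x + 1) = -2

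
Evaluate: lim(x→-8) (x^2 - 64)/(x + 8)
This is a standard limit.

Factor or rationalize the expression:
  lim(x→-8) (x^2 - 64)/(x + 8) = -16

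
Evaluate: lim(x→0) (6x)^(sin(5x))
This is an exponential indeterminate form.

For exponential indeterminate forms, take the natural log:
  Let L = lim(x→0) (6x)^(sin(5x))
  Then ln(L) = lim(x→0) [exponent × ln(base)]
  Evaluate using L'Hôpital or standard limits, then exponentiate.
  L = 1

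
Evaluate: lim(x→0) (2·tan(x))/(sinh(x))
This is a 0/0 indeterminate form.

Apply L'Hôpital's rule: differentiate numerator and denominator separately.
  f(x) = 2·tan(x)   ⇒   f'(x) = 2·tan(x)^2 + 2
  g(x) = sinh(x)   ⇒   g'(x) = cosh(x)
  lim(x→0) f'(x)/g'(x) = lim(x→0) (2·tan(x)^2 + 2)/(cosh(x))
  = 2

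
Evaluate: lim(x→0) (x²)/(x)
This is a 0/0 indeterminate form.

Apply L'Hôpital's rule: differentiate numerator and denominator separately.
  f(x) = x^2   ⇒   f'(x) = 2·x
  g(x) = x   ⇒   g'(x) = 1
  lim(x→0) f'(x)/g'(x) = lim(x→0) (2·x)/(1)
  = 0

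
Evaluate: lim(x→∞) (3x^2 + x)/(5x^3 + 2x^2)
This is an ∞/∞ indeterminate form.

Apply L'Hôpital's rule: differentiate numerator and denominator separately.
  f(x) = 3·x^2 + x   ⇒   f'(x) = 6·x + 1
  g(x) = 5·x^3 + 2·x^2   ⇒   g'(x) = 15·x^2 + 4·x
  lim(x→∞) f'(x)/g'(x) = lim(x→∞) (6·x + 1)/(15·x^2 + 4·x)
  = 0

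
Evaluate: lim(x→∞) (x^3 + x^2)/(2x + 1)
This is an ∞/∞ indeterminate form.

Apply L'Hôpital's rule: differentiate numerator and denominator separately.
  f(x) = x^3 + x^2   ⇒   f'(x) = 3·x^2 + 2·x
  g(x) = 2·x + 1   ⇒   g'(x) = 2
  lim(x→∞) f'(x)/g'(x) = lim(x→∞) (3·x^2 + 2·x)/(2)
  = ∞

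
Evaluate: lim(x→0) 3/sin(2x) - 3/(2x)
This is an ∞-∞ indeterminate form.

Combine fractions or rationalize to convert ∞-∞ to 0/0 form:
  lim(x→0) 3/sin(2x) - 3/(2x) = 0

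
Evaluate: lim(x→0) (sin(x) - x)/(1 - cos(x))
This is a 0/0 indeterminate form.

Apply L'Hôpital's rule: differentiate numerator and denominator separately.
  f(x) = -x + sin(x)   ⇒   f'(x) = cos(x) - 1
  g(x) = 1 - cos(x)   ⇒   g'(x) = sin(x)
  lim(x→0) f'(x)/g'(x) = lim(x→0) (cos(x) - 1)/(sin(x))
  = 0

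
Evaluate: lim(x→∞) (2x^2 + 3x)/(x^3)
This is an ∞/∞ indeterminate form.

Apply L'Hôpital's rule: differentiate numerator and denominator separately.
  f(x) = 2·x^2 + 3·x   ⇒   f'(x) = 4·x + 3
  g(x) = x^3   ⇒   g'(x) = 3·x^2
  lim(x→∞) f'(x)/g'(x) = lim(x→∞) (4·x + 3)/(3·x^2)
  = 0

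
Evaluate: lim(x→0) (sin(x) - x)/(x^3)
This is a 0/0 indeterminate form.

Apply L'Hôpital's rule: differentiate numerator and denominator separately.
  f(x) = -x + sin(x)   ⇒   f'(x) = cos(x) - 1
  g(x) = x^3   ⇒   g'(x) = 3·x^2
  lim(x→0) f'(x)/g'(x) = lim(x→0) (cos(x) - 1)/(3·x^2)
  = -1/6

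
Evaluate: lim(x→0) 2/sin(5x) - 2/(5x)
This is an ∞-∞ indeterminate form.

Combine fractions or rationalize to convert ∞-∞ to 0/0 form:
  lim(x→0) 2/sin(5x) - 2/(5x) = 0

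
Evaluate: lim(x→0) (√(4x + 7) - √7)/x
This is a standard limit.

Factor or rationalize the expression:
  lim(x→0) (√(4x + 7) - √7)/x = 2·sqrt(7)/7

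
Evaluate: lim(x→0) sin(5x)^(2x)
This is an exponential indeterminate form.

For exponential indeterminate forms, take the natural log:
  Let L = lim(x→0) sin(5x)^(2x)
  Then ln(L) = lim(x→0) [exponent × ln(base)]
  Evaluate using L'Hôpital or standard limits, then exponentiate.
  L = 1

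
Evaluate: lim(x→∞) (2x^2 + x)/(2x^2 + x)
This is an ∞/∞ indeterminate form.

Apply L'Hôpital's rule: differentiate numerator and denominator separately.
  f(x) = 2·x^2 + x   ⇒   f'(x) = 4·x + 1
  g(x) = 2·x^2 + x   ⇒   g'(x) = 4·x + 1
  lim(x→∞) f'(x)/g'(x) = lim(x→∞) (4·x + 1)/(4·x + 1)
  = 1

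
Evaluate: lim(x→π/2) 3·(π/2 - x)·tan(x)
This is a 0·∞ indeterminate form.

Rewrite 0·∞ as a quotient (0/0 or ∞/∞ form), then apply L'Hôpital's rule:
  lim(x→π/2) 3·(π/2 - x)·tan(x) = 3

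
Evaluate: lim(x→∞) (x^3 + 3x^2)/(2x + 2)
This is an ∞/∞ indeterminate form.

Apply L'Hôpital's rule: differentiate numerator and denominator separately.
  f(x) = x^3 + 3·x^2   ⇒   f'(x) = 3·x^2 + 6·x
  g(x) = 2·x + 2   ⇒   g'(x) = 2
  lim(x→∞) f'(x)/g'(x) = lim(x→∞) (3·x^2 + 6·x)/(2)
  = ∞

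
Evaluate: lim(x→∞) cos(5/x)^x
This is an exponential indeterminate form.

For exponential indeterminate forms, take the natural log:
  Let L = lim(x→∞) cos(5/x)^x
  Then ln(L) = lim(x→∞) [exponent × ln(base)]
  Evaluate using L'Hôpital or standard limits, then exponentiate.
  L = 1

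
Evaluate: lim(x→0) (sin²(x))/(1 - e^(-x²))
This is a 0/0 indeterminate form.

Apply L'Hôpital's rule: differentiate numerator and denominator separately.
  f(x) = sin(x)^2   ⇒   f'(x) = 2·sin(x)·cos(x)
  g(x) = 1 - e^(-x^2)   ⇒   g'(x) = 2·x·e^(-x^2)
  lim(x→0) f'(x)/g'(x) = lim(x→0) (2·sin(x)·cos(x))/(2·x·e^(-x^2))
  = 1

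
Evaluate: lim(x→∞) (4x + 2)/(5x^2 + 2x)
This is an ∞/∞ indeterminate form.

Apply L'Hôpital's rule: differentiate numerator and denominator separately.
  f(x) = 4·x + 2   ⇒   f'(x) = 4
  g(x) = 5·x^2 + 2·x   ⇒   g'(x) = 10·x + 2
  lim(x→∞) f'(x)/g'(x) = lim(x→∞) (4)/(10·x + 2)
  = 0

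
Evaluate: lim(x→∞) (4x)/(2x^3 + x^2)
This is an ∞/∞ indeterminate form.

Apply L'Hôpital's rule: differentiate numerator and denominator separately.
  f(x) = 4·x   ⇒   f'(x) = 4
  g(x) = 2·x^3 + x^2   ⇒   g'(x) = 6·x^2 + 2·x
  lim(x→∞) f'(x)/g'(x) = lim(x→∞) (4)/(6·x^2 + 2·x)
  = 0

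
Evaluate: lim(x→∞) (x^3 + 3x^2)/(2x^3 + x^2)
This is an ∞/∞ indeterminate form.

Apply L'Hôpital's rule: differentiate numerator and denominator separately.
  f(x) = x^3 + 3·x^2   ⇒   f'(x) = 3·x^2 + 6·x
  g(x) = 2·x^3 + x^2   ⇒   g'(x) = 6·x^2 + 2·x
  lim(x→∞) f'(x)/g'(x) = lim(x→∞) (3·x^2 + 6·x)/(6·x^2 + 2·x)
  = 1/2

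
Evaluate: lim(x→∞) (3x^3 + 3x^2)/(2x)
This is an ∞/∞ indeterminate form.

Apply L'Hôpital's rule: differentiate numerator and denominator separately.
  f(x) = 3·x^3 + 3·x^2   ⇒   f'(x) = 9·x^2 + 6·x
  g(x) = 2·x   ⇒   g'(x) = 2
  lim(x→∞) f'(x)/g'(x) = lim(x→∞) (9·x^2 + 6·x)/(2)
  = ∞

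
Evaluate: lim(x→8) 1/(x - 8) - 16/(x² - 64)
This is an ∞-∞ indeterminate form.

Combine fractions or rationalize to convert ∞-∞ to 0/0 form:
  lim(x→8) 1/(x - 8) - 16/(x² - 64) = 1/16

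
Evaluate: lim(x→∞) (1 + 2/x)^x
This is an exponential indeterminate form.

For exponential indeterminate forms, take the natural log:
  Let L = lim(x→∞) (1 + 2/x)^x
  Then ln(L) = lim(x→∞) [exponent × ln(base)]
  Evaluate using L'Hôpital or standard limits, then exponentiate.
  L = e²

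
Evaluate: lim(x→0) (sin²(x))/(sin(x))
This is a 0/0 indeterminate form.

Apply L'Hôpital's rule: differentiate numerator and denominator separately.
  f(x) = sin(x)^2   ⇒   f'(x) = 2·sin(x)·cos(x)
  g(x) = sin(x)   ⇒   g'(x) = cos(x)
  lim(x→0) f'(x)/g'(x) = lim(x→0) (2·sin(x)·cos(x))/(cos(x))
  = 0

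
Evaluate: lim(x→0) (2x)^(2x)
This is an exponential indeterminate form.

For exponential indeterminate forms, take the natural log:
  Let L = lim(x→0) (2x)^(2x)
  Then ln(L) = lim(x→0) [exponent × ln(base)]
  Evaluate using L'Hôpital or standard limits, then exponentiate.
  L = 1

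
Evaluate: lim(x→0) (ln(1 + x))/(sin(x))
This is a 0/0 indeterminate form.

Apply L'Hôpital's rule: differentiate numerator and denominator separately.
  f(x) = ln(x + 1)   ⇒   f'(x) = 1/(x + 1)
  g(x) = sin(x)   ⇒   g'(x) = cos(x)
  lim(x→0) f'(x)/g'(x) = lim(x→0) (1/(x + 1))/(cos(x))
  = 1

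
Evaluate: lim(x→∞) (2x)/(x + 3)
This is an ∞/∞ indeterminate form.

Apply L'Hôpital's rule: differentiate numerator and denominator separately.
  f(x) = 2·x   ⇒   f'(x) = 2
  g(x) = x + 3   ⇒   g'(x) = 1
  lim(x→∞) f'(x)/g'(x) = lim(x→∞) (2)/(1)
  = 2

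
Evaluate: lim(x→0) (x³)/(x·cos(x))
This is a 0/0 indeterminate form.

Apply L'Hôpital's rule: differentiate numerator and denominator separately.
  f(x) = x^3   ⇒   f'(x) = 3·x^2
  g(x) = x·cos(x)   ⇒   g'(x) = -x·sin(x) + cos(x)
  lim(x→0) f'(x)/g'(x) = lim(x→0) (3·x^2)/(-x·sin(x) + cos(x))
  = 0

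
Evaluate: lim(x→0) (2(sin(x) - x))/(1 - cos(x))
This is a 0/0 indeterminate form.

Apply L'Hôpital's rule: differentiate numerator and denominator separately.
  f(x) = -2·x + 2·sin(x)   ⇒   f'(x) = 2·cos(x) - 2
  g(x) = 1 - cos(x)   ⇒   g'(x) = sin(x)
  lim(x→0) f'(x)/g'(x) = lim(x→0) (2·cos(x) - 2)/(sin(x))
  = 0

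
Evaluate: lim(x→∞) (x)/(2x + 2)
This is an ∞/∞ indeterminate form.

Apply L'Hôpital's rule: differentiate numerator and denominator separately.
  f(x) = x   ⇒   f'(x) = 1
  g(x) = 2·x + 2   ⇒   g'(x) = 2
  lim(x→∞) f'(x)/g'(x) = lim(x→∞) (1)/(2)
  = 1/2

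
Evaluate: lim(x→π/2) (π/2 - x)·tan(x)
This is a 0·∞ indeterminate form.

Rewrite 0·∞ as a quotient (0/0 or ∞/∞ form), then apply L'Hôpital's rule:
  lim(x→π/2) (π/2 - x)·tan(x) = 1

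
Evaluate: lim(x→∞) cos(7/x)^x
This is an exponential indeterminate form.

For exponential indeterminate forms, take the natural log:
  Let L = lim(x→∞) cos(7/x)^x
  Then ln(L) = lim(x→∞) [exponent × ln(base)]
  Evaluate using L'Hôpital or standard limits, then exponentiate.
  L = 1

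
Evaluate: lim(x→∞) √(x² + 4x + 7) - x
This is an ∞-∞ indeterminate form.

Combine fractions or rationalize to convert ∞-∞ to 0/0 form:
  lim(x→∞) √(x² + 4x + 7) - x = 2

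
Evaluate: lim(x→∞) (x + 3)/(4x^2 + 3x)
This is an ∞/∞ indeterminate form.

Apply L'Hôpital's rule: differentiate numerator and denominator separately.
  f(x) = x + 3   ⇒   f'(x) = 1
  g(x) = 4·x^2 + 3·x   ⇒   g'(x) = 8·x + 3
  lim(x→∞) f'(x)/g'(x) = lim(x→∞) (1)/(8·x + 3)
  = 0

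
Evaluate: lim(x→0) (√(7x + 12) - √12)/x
This is a standard limit.

Factor or rationalize the expression:
  lim(x→0) (√(7x + 12) - √12)/x = 7·sqrt(3)/12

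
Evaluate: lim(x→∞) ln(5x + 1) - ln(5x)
This is an ∞-∞ indeterminate form.

Combine fractions or rationalize to convert ∞-∞ to 0/0 form:
  lim(x→∞) ln(5x + 1) - ln(5x) = 0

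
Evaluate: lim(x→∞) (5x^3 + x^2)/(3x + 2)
This is an ∞/∞ indeterminate form.

Apply L'Hôpital's rule: differentiate numerator and denominator separately.
  f(x) = 5·x^3 + x^2   ⇒   f'(x) = 15·x^2 + 2·x
  g(x) = 3·x + 2   ⇒   g'(x) = 3
  lim(x→∞) f'(x)/g'(x) = lim(x→∞) (15·x^2 + 2·x)/(3)
  = ∞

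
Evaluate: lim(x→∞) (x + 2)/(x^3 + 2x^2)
This is an ∞/∞ indeterminate form.

Apply L'Hôpital's rule: differentiate numerator and denominator separately.
  f(x) = x + 2   ⇒   f'(x) = 1
  g(x) = x^3 + 2·x^2   ⇒   g'(x) = 3·x^2 + 4·x
  lim(x→∞) f'(x)/g'(x) = lim(x→∞) (1)/(3·x^2 + 4·x)
  = 0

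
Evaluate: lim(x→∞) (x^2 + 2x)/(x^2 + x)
This is an ∞/∞ indeterminate form.

Apply L'Hôpital's rule: differentiate numerator and denominator separately.
  f(x) = x^2 + 2·x   ⇒   f'(x) = 2·x + 2
  g(x) = x^2 + x   ⇒   g'(x) = 2·x + 1
  lim(x→∞) f'(x)/g'(x) = lim(x→∞) (2·x + 2)/(2·x + 1)
  = 1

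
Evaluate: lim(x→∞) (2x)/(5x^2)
This is an ∞/∞ indeterminate form.

Apply L'Hôpital's rule: differentiate numerator and denominator separately.
  f(x) = 2·x   ⇒   f'(x) = 2
  g(x) = 5·x^2   ⇒   g'(x) = 10·x
  lim(x→∞) f'(x)/g'(x) = lim(x→∞) (2)/(10·x)
  = 0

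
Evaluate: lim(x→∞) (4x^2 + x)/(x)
This is an ∞/∞ indeterminate form.

Apply L'Hôpital's rule: differentiate numerator and denominator separately.
  f(x) = 4·x^2 + x   ⇒   f'(x) = 8·x + 1
  g(x) = x   ⇒   g'(x) = 1
  lim(x→∞) f'(x)/g'(x) = lim(x→∞) (8·x + 1)/(1)
  = ∞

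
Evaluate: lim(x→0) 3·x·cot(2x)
This is a 0·∞ indeterminate form.

Rewrite 0·∞ as a quotient (0/0 or ∞/∞ form), then apply L'Hôpital's rule:
  lim(x→0) 3·x·cot(2x) = 3/2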